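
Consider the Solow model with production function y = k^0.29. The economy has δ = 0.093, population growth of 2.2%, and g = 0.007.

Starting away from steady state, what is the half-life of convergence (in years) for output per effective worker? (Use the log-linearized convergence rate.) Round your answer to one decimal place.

Near the steady state the convergence rate is λ = (1 − α)(n + g + δ).
λ = (1 − 0.29) × 0.122 = 0.71 × 0.122 = 0.08662
Half-life = ln 2 / λ = 0.6931 / 0.08662 ≈ 8.00 years

about 8.0 years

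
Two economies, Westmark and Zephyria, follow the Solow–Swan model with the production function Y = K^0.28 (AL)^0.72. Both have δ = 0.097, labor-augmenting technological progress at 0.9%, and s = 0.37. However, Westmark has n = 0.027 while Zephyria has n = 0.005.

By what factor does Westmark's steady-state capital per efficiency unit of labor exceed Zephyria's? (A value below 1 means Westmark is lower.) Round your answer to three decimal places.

Steady-state k* = [s/(n + g + δ)]^(1/(1−α)), so the ratio is [ (s_W/(n + g + δ)_W) / (s_Z/(n + g + δ)_Z) ]^1.3889.
s_W/(n + g + δ)_W = 0.37/0.133 = 2.7820; s_Z/(n + g + δ)_Z = 0.37/0.111 = 3.3333.
Ratio = (2.7820/3.3333)^1.3889 = 0.8346^1.3889 ≈ 0.7779

ratio ≈ 0.778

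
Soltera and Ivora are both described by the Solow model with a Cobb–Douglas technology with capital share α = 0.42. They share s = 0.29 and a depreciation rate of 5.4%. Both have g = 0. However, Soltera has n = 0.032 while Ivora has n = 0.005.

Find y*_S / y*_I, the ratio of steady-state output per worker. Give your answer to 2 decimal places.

Steady-state y* = [s/(n + δ)]^(α/(1−α)), so the ratio is [ (s_S/(n + δ)_S) / (s_I/(n + δ)_I) ]^0.7241.
s_S/(n + δ)_S = 0.29/0.086 = 3.3721; s_I/(n + δ)_I = 0.29/0.059 = 4.9153.
Ratio = (3.3721/4.9153)^0.7241 = 0.6860^0.7241 ≈ 0.7612

y*_S / y*_I ≈ 0.76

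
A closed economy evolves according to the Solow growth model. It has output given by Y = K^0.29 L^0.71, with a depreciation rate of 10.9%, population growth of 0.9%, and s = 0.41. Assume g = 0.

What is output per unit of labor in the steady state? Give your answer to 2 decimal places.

Steady state requires s·f(k) = (n + δ)·k, i.e. s·k^α = (n + δ)·k.
Dividing both sides by k: k^(1−α) = s / (n + δ).
k^0.71 = 0.41 / (0.009 + 0.109) = 0.41 / 0.118 = 3.4746
k* = 3.4746^(1/0.71) ≈ 5.7788
y* = (k*)^α = 5.7788^0.29 ≈ 1.6632

y* = 1.66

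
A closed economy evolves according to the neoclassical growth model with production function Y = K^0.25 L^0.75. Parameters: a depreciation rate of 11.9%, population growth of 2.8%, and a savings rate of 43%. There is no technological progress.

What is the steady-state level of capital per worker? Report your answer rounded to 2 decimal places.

Steady state requires s·f(k) = (n + δ)·k, i.e. s·k^α = (n + δ)·k.
Dividing both sides by k: k^(1−α) = s / (n + δ).
k^0.75 = 0.43 / (0.028 + 0.119) = 0.43 / 0.147 = 2.9252
k* = 2.9252^(1/0.75) ≈ 4.1835

k* = 4.18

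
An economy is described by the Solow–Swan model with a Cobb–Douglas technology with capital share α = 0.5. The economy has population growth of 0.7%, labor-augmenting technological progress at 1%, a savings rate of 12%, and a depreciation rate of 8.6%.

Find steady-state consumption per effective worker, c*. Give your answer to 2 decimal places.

c* = 1.03

Steady state requires s·f(k) = (n + g + δ)·k, i.e. s·k^α = (n + g + δ)·k.
Dividing both sides by k: k^(1−α) = s / (n + g + δ).
k^0.5 = 0.12 / (0.007 + 0.010 + 0.086) = 0.12 / 0.103 = 1.1650
k* = 1.1650^(1/0.5) ≈ 1.3572
y* = (k*)^α = 1.3572^0.5 ≈ 1.1650
c* = (1 − s)·y* = (1 − 0.12) × 1.1650 ≈ 1.0252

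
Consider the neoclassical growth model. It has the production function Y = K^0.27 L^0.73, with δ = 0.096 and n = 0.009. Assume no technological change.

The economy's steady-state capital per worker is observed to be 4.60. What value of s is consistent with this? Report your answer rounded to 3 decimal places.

Steady state requires s·f(k) = (n + δ)·k, i.e. s·k^α = (n + δ)·k.
So s / (n + δ) = (k*)^(1−α) = 4.60^0.73 = 3.0466.
Therefore s = 3.0466 × (n + δ) = 3.0466 × 0.105 = 0.3199.

s ≈ 0.320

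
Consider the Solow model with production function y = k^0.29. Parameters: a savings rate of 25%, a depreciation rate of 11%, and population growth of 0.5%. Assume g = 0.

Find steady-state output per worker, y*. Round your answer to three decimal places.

Steady state requires s·f(k) = (n + δ)·k, i.e. s·k^α = (n + δ)·k.
Dividing both sides by k: k^(1−α) = s / (n + δ).
k^0.71 = 0.25 / (0.005 + 0.110) = 0.25 / 0.115 = 2.1739
k* = 2.1739^(1/0.71) ≈ 2.9853
y* = (k*)^α = 2.9853^0.29 ≈ 1.3732

y* ≈ 1.373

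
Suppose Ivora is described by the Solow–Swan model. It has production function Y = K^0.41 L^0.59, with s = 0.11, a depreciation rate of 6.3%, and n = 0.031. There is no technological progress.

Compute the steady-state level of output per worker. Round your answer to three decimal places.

y* ≈ 1.115

In steady state, investment equals break-even investment: s·k^α = (n + δ)·k.
Dividing both sides by k: k^(1−α) = s / (n + δ).
k^0.59 = 0.11 / (0.031 + 0.063) = 0.11 / 0.094 = 1.1702
k* = 1.1702^(1/0.59) ≈ 1.3053
y* = (k*)^α = 1.3053^0.41 ≈ 1.1154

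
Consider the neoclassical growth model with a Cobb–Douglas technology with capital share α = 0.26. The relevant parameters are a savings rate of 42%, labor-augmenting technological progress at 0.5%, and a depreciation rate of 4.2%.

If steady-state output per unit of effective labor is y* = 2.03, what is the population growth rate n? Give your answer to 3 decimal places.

n ≈ 0.009

In steady state, investment equals break-even investment: s·k^α = (n + g + δ)·k.
Since y* = [s/(n + g + δ)]^(α/(1−α)), we have s/(n + g + δ) = (y*)^((1−α)/α) = 2.03^2.8462 = 7.5023.
Therefore n + g + δ = s / 7.5023 = 0.42 / 7.5023 = 0.0560, so n = 0.0560 − 0.047 = 0.0090.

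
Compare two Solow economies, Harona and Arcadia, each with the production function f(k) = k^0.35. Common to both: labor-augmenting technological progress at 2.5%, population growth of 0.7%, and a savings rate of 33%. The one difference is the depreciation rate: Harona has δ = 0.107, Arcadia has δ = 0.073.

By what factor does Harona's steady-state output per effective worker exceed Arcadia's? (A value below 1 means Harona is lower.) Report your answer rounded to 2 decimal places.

ratio ≈ 0.86

Steady-state y* = [s/(n + g + δ)]^(α/(1−α)), so the ratio is [ (s_H/(n + g + δ)_H) / (s_A/(n + g + δ)_A) ]^0.5385.
s_H/(n + g + δ)_H = 0.33/0.139 = 2.3741; s_A/(n + g + δ)_A = 0.33/0.105 = 3.1429.
Ratio = (2.3741/3.1429)^0.5385 = 0.7554^0.5385 ≈ 0.8598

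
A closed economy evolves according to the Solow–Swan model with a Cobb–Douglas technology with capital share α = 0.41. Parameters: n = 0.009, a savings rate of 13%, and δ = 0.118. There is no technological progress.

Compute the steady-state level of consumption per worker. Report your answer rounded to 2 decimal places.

c* = 0.88

In steady state, investment equals break-even investment: s·k^α = (n + δ)·k.
Rearranging, k^(1−α) = s / (n + δ).
k^0.59 = 0.13 / (0.009 + 0.118) = 0.13 / 0.127 = 1.0236
k* = 1.0236^(1/0.59) ≈ 1.0403
y* = (k*)^α = 1.0403^0.41 ≈ 1.0163
c* = (1 − s)·y* = (1 − 0.13) × 1.0163 ≈ 0.8842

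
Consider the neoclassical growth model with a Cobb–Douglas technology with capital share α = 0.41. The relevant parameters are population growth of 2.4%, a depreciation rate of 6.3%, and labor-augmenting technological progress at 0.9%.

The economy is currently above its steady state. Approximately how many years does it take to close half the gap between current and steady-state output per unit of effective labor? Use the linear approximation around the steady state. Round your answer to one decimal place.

about 12.2 years

Near the steady state the convergence rate is λ = (1 − α)(n + g + δ).
λ = (1 − 0.41) × 0.096 = 0.59 × 0.096 = 0.05664
Half-life = ln 2 / λ = 0.6931 / 0.05664 ≈ 12.24 years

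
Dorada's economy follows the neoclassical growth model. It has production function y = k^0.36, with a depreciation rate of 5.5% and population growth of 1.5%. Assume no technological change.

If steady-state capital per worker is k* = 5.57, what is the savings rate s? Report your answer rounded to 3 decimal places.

In steady state, investment equals break-even investment: s·k^α = (n + δ)·k.
So s / (n + δ) = (k*)^(1−α) = 5.57^0.64 = 3.0016.
Therefore s = 3.0016 × (n + δ) = 3.0016 × 0.070 = 0.2101.

s ≈ 0.210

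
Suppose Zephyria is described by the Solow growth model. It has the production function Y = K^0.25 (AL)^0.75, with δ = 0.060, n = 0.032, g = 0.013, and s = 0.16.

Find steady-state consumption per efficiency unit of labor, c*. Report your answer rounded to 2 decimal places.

c* = 0.97

Steady state requires s·f(k) = (n + g + δ)·k, i.e. s·k^α = (n + g + δ)·k.
Dividing both sides by k: k^(1−α) = s / (n + g + δ).
k^0.75 = 0.16 / (0.032 + 0.013 + 0.060) = 0.16 / 0.105 = 1.5238
k* = 1.5238^(1/0.75) ≈ 1.7535
y* = (k*)^α = 1.7535^0.25 ≈ 1.1507
c* = (1 − s)·y* = (1 − 0.16) × 1.1507 ≈ 0.9666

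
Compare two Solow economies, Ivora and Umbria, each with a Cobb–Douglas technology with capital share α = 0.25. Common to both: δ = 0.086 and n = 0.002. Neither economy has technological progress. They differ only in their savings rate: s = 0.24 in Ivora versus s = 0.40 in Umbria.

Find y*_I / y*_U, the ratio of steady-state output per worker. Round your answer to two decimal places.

Steady-state y* = [s/(n + δ)]^(α/(1−α)), so the ratio is [ (s_I/(n + δ)_I) / (s_U/(n + δ)_U) ]^0.3333.
s_I/(n + δ)_I = 0.24/0.088 = 2.7273; s_U/(n + δ)_U = 0.40/0.088 = 4.5455.
Ratio = (2.7273/4.5455)^0.3333 = 0.6000^0.3333 ≈ 0.8434

y*_I / y*_U ≈ 0.84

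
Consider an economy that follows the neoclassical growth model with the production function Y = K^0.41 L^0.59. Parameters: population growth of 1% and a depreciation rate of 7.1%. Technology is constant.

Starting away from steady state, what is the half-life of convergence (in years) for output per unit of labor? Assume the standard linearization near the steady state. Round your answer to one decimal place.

Near the steady state the convergence rate is λ = (1 − α)(n + δ).
λ = (1 − 0.41) × 0.081 = 0.59 × 0.081 = 0.04779
Half-life = ln 2 / λ = 0.6931 / 0.04779 ≈ 14.50 years

about 14.5 years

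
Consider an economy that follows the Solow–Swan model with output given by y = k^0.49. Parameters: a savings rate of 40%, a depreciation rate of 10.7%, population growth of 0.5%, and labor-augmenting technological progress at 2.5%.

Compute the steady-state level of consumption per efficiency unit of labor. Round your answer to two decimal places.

In steady state, investment equals break-even investment: s·k^α = (n + g + δ)·k.
Rearranging, k^(1−α) = s / (n + g + δ).
k^0.51 = 0.40 / (0.005 + 0.025 + 0.107) = 0.40 / 0.137 = 2.9197
k* = 2.9197^(1/0.51) ≈ 8.1739
y* = (k*)^α = 8.1739^0.49 ≈ 2.7996
c* = (1 − s)·y* = (1 − 0.40) × 2.7996 ≈ 1.6798

c* ≈ 1.68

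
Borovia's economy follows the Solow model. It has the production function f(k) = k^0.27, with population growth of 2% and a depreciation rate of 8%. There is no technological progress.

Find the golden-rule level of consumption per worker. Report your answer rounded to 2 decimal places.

At the golden rule, f'(k) = n + δ, so α·k^(α−1) = n + δ and k_gold = (α/(n + δ))^(1/(1−α)).
k_gold = (0.27/0.100)^(1/0.73) = 2.7000^1.3699 ≈ 3.8987
c_gold = f(k_gold) − (n + δ)·k_gold = 1.4439 − 0.100×3.8987 ≈ 1.0540

c_gold ≈ 1.05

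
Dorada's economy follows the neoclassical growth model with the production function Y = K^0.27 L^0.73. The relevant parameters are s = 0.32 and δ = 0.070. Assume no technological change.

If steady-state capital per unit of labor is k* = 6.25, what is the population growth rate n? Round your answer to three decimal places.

n ≈ 0.014

At the steady state, Δk = 0, so s·k^α = (n + δ)·k.
So s / (n + δ) = (k*)^(1−α) = 6.25^0.73 = 3.8106.
Therefore n + δ = s / 3.8106 = 0.32 / 3.8106 = 0.0840, so n = 0.0840 − 0.070 = 0.0140.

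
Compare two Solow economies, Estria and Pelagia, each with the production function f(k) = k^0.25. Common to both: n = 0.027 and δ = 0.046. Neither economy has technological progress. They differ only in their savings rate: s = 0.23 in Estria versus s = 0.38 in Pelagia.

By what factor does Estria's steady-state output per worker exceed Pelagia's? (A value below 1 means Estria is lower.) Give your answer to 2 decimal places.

Steady-state y* = [s/(n + δ)]^(α/(1−α)), so the ratio is [ (s_E/(n + δ)_E) / (s_P/(n + δ)_P) ]^0.3333.
s_E/(n + δ)_E = 0.23/0.073 = 3.1507; s_P/(n + δ)_P = 0.38/0.073 = 5.2055.
Ratio = (3.1507/5.2055)^0.3333 = 0.6053^0.3333 ≈ 0.8459

y*_E / y*_P ≈ 0.85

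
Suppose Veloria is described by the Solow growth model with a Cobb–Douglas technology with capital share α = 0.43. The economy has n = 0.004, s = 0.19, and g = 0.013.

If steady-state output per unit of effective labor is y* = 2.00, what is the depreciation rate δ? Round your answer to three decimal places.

At the steady state, Δk = 0, so s·k^α = (n + g + δ)·k.
Since y* = [s/(n + g + δ)]^(α/(1−α)), we have s/(n + g + δ) = (y*)^((1−α)/α) = 2.00^1.3256 = 2.5064.
Therefore n + g + δ = s / 2.5064 = 0.19 / 2.5064 = 0.0758, so δ = 0.0758 − 0.017 = 0.0588.

δ ≈ 0.059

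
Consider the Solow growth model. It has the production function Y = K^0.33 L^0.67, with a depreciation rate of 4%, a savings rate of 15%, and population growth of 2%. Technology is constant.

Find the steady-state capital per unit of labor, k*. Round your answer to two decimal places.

k* ≈ 3.93

At the steady state, Δk = 0, so s·k^α = (n + δ)·k.
Dividing both sides by k: k^(1−α) = s / (n + δ).
k^0.67 = 0.15 / (0.020 + 0.040) = 0.15 / 0.060 = 2.5000
k* = 2.5000^(1/0.67) ≈ 3.9259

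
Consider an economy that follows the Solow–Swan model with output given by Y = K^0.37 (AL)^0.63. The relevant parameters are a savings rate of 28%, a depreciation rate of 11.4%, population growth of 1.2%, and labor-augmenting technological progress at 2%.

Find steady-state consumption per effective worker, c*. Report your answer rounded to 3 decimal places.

At the steady state, Δk = 0, so s·k^α = (n + g + δ)·k.
Dividing both sides by k: k^(1−α) = s / (n + g + δ).
k^0.63 = 0.28 / (0.012 + 0.020 + 0.114) = 0.28 / 0.146 = 1.9178
k* = 1.9178^(1/0.63) ≈ 2.8112
y* = (k*)^α = 2.8112^0.37 ≈ 1.4659
c* = (1 − s)·y* = (1 − 0.28) × 1.4659 ≈ 1.0554

c* = 1.055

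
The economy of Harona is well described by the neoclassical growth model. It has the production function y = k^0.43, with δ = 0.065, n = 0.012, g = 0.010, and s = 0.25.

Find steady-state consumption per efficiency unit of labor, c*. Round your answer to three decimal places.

Steady state requires s·f(k) = (n + g + δ)·k, i.e. s·k^α = (n + g + δ)·k.
Dividing both sides by k: k^(1−α) = s / (n + g + δ).
k^0.57 = 0.25 / (0.012 + 0.010 + 0.065) = 0.25 / 0.087 = 2.8736
k* = 2.8736^(1/0.57) ≈ 6.3717
y* = (k*)^α = 6.3717^0.43 ≈ 2.2173
c* = (1 − s)·y* = (1 − 0.25) × 2.2173 ≈ 1.6630

c* ≈ 1.663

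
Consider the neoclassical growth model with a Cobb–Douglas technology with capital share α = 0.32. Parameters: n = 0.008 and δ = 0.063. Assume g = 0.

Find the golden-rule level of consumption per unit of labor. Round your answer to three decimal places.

c_gold ≈ 1.381

At the golden rule, f'(k) = n + δ, so α·k^(α−1) = n + δ and k_gold = (α/(n + δ))^(1/(1−α)).
k_gold = (0.32/0.071)^(1/0.68) = 4.5070^1.4706 ≈ 9.1539
c_gold = f(k_gold) − (n + δ)·k_gold = 2.0310 − 0.071×9.1539 ≈ 1.3811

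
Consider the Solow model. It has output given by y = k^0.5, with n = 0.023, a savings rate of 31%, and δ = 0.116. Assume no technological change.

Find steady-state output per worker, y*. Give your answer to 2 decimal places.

y* ≈ 2.23

In steady state, investment equals break-even investment: s·k^α = (n + δ)·k.
Rearranging, k^(1−α) = s / (n + δ).
k^0.5 = 0.31 / (0.023 + 0.116) = 0.31 / 0.139 = 2.2302
k* = 2.2302^(1/0.5) ≈ 4.9738
y* = (k*)^α = 4.9738^0.5 ≈ 2.2302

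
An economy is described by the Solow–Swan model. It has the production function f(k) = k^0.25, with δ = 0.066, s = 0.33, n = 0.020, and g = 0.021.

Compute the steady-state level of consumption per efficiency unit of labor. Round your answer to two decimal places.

c* = 0.98

Steady state requires s·f(k) = (n + g + δ)·k, i.e. s·k^α = (n + g + δ)·k.
Dividing both sides by k: k^(1−α) = s / (n + g + δ).
k^0.75 = 0.33 / (0.020 + 0.021 + 0.066) = 0.33 / 0.107 = 3.0841
k* = 3.0841^(1/0.75) ≈ 4.4892
y* = (k*)^α = 4.4892^0.25 ≈ 1.4556
c* = (1 − s)·y* = (1 − 0.33) × 1.4556 ≈ 0.9753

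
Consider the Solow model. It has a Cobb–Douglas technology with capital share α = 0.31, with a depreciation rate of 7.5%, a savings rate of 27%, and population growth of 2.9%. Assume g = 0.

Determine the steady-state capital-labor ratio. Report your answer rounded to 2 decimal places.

At the steady state, Δk = 0, so s·k^α = (n + δ)·k.
Dividing both sides by k: k^(1−α) = s / (n + δ).
k^0.69 = 0.27 / (0.029 + 0.075) = 0.27 / 0.104 = 2.5962
k* = 2.5962^(1/0.69) ≈ 3.9856

k* ≈ 3.99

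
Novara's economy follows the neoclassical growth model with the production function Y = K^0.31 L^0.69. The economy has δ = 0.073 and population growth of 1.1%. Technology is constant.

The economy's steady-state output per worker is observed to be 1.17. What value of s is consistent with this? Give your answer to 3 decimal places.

s ≈ 0.119

Steady state requires s·f(k) = (n + δ)·k, i.e. s·k^α = (n + δ)·k.
Since y* = [s/(n + δ)]^(α/(1−α)), we have s/(n + δ) = (y*)^((1−α)/α) = 1.17^2.2258 = 1.4183.
Therefore s = 1.4183 × (n + δ) = 1.4183 × 0.084 = 0.1191.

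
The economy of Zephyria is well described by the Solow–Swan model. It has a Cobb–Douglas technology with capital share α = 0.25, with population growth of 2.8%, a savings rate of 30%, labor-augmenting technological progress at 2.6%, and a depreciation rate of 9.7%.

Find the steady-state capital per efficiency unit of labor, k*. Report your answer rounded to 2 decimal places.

k* ≈ 2.50

At the steady state, Δk = 0, so s·k^α = (n + g + δ)·k.
Rearranging, k^(1−α) = s / (n + g + δ).
k^0.75 = 0.30 / (0.028 + 0.026 + 0.097) = 0.30 / 0.151 = 1.9868
k* = 1.9868^(1/0.75) ≈ 2.4977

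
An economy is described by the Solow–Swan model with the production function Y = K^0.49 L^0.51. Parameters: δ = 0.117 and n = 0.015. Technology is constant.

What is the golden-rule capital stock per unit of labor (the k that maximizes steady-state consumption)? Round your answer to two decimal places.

k_gold ≈ 13.09

The golden rule sets f'(k) = n + δ, i.e. α·k^(α−1) = n + δ.
So k^(1−α) = α / (n + δ) = 0.49 / 0.132 = 3.7121.
k_gold = 3.7121^(1/0.51) ≈ 13.0888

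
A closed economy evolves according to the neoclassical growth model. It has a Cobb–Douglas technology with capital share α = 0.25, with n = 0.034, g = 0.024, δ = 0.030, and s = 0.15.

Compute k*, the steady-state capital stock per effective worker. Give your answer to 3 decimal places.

k* ≈ 2.036

Steady state requires s·f(k) = (n + g + δ)·k, i.e. s·k^α = (n + g + δ)·k.
Rearranging, k^(1−α) = s / (n + g + δ).
k^0.75 = 0.15 / (0.034 + 0.024 + 0.030) = 0.15 / 0.088 = 1.7045
k* = 1.7045^(1/0.75) ≈ 2.0361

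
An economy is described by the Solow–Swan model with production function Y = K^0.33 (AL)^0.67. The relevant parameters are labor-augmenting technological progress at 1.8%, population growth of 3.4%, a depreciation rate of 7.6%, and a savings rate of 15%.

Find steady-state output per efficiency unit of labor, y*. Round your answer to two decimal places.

In steady state, investment equals break-even investment: s·k^α = (n + g + δ)·k.
Dividing both sides by k: k^(1−α) = s / (n + g + δ).
k^0.67 = 0.15 / (0.034 + 0.018 + 0.076) = 0.15 / 0.128 = 1.1719
k* = 1.1719^(1/0.67) ≈ 1.2671
y* = (k*)^α = 1.2671^0.33 ≈ 1.0813

y* = 1.08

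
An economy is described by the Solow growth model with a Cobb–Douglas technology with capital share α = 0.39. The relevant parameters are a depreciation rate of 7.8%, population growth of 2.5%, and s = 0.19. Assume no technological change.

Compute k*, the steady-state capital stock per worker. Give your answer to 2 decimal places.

At the steady state, Δk = 0, so s·k^α = (n + δ)·k.
Rearranging, k^(1−α) = s / (n + δ).
k^0.61 = 0.19 / (0.025 + 0.078) = 0.19 / 0.103 = 1.8447
k* = 1.8447^(1/0.61) ≈ 2.7286

k* ≈ 2.73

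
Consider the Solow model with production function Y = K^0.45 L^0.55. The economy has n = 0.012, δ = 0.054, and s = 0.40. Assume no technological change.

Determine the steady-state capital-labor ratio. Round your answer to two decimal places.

Steady state requires s·f(k) = (n + δ)·k, i.e. s·k^α = (n + δ)·k.
Rearranging, k^(1−α) = s / (n + δ).
k^0.55 = 0.40 / (0.012 + 0.054) = 0.40 / 0.066 = 6.0606
k* = 6.0606^(1/0.55) ≈ 26.4701

k* = 26.47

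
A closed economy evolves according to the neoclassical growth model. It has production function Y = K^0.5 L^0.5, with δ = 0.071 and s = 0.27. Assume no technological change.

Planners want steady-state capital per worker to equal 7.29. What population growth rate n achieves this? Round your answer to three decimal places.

In steady state, investment equals break-even investment: s·k^α = (n + δ)·k.
So s / (n + δ) = (k*)^(1−α) = 7.29^0.5 = 2.7000.
Therefore n + δ = s / 2.7000 = 0.27 / 2.7000 = 0.1000, so n = 0.1000 − 0.071 = 0.0290.

n ≈ 0.029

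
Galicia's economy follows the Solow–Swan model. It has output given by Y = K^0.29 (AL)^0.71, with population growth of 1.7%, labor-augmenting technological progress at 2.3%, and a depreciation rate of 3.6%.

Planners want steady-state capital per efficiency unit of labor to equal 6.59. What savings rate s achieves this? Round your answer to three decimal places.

s ≈ 0.290

In steady state, investment equals break-even investment: s·k^α = (n + g + δ)·k.
So s / (n + g + δ) = (k*)^(1−α) = 6.59^0.71 = 3.8142.
Therefore s = 3.8142 × (n + g + δ) = 3.8142 × 0.076 = 0.2899.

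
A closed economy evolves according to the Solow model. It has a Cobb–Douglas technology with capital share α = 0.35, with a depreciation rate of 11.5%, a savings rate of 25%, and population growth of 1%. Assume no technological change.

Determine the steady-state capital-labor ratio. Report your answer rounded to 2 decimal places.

k* = 2.90

Steady state requires s·f(k) = (n + δ)·k, i.e. s·k^α = (n + δ)·k.
Rearranging, k^(1−α) = s / (n + δ).
k^0.65 = 0.25 / (0.010 + 0.115) = 0.25 / 0.125 = 2.0000
k* = 2.0000^(1/0.65) ≈ 2.9048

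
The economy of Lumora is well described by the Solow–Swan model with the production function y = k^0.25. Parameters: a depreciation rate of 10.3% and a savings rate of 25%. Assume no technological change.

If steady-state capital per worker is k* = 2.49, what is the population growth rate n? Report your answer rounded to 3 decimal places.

Steady state requires s·f(k) = (n + δ)·k, i.e. s·k^α = (n + δ)·k.
So s / (n + δ) = (k*)^(1−α) = 2.49^0.75 = 1.9822.
Therefore n + δ = s / 1.9822 = 0.25 / 1.9822 = 0.1261, so n = 0.1261 − 0.103 = 0.0231.

n ≈ 0.023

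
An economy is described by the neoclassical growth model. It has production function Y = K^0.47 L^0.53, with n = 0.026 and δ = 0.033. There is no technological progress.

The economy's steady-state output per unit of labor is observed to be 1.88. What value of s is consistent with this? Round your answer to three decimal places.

At the steady state, Δk = 0, so s·k^α = (n + δ)·k.
Since y* = [s/(n + δ)]^(α/(1−α)), we have s/(n + δ) = (y*)^((1−α)/α) = 1.88^1.1277 = 2.0378.
Therefore s = 2.0378 × (n + δ) = 2.0378 × 0.059 = 0.1202.

s ≈ 0.120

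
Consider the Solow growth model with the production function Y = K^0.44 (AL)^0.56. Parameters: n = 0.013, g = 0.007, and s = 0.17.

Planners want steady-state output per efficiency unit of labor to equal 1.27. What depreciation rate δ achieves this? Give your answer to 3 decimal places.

At the steady state, Δk = 0, so s·k^α = (n + g + δ)·k.
Since y* = [s/(n + g + δ)]^(α/(1−α)), we have s/(n + g + δ) = (y*)^((1−α)/α) = 1.27^1.2727 = 1.3555.
Therefore n + g + δ = s / 1.3555 = 0.17 / 1.3555 = 0.1254, so δ = 0.1254 − 0.020 = 0.1054.

δ ≈ 0.105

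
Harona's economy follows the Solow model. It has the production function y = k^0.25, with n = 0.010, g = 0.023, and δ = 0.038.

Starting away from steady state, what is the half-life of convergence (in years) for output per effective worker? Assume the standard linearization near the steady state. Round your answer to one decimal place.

half-life ≈ 13.0 years

Near the steady state the convergence rate is λ = (1 − α)(n + g + δ).
λ = (1 − 0.25) × 0.071 = 0.75 × 0.071 = 0.05325
Half-life = ln 2 / λ = 0.6931 / 0.05325 ≈ 13.02 years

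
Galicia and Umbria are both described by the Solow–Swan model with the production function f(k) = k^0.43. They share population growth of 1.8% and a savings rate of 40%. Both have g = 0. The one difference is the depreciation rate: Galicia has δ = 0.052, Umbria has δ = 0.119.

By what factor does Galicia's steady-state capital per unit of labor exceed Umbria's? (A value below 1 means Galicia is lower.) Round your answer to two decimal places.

ratio ≈ 3.25

Steady-state k* = [s/(n + δ)]^(1/(1−α)), so the ratio is [ (s_G/(n + δ)_G) / (s_U/(n + δ)_U) ]^1.7544.
s_G/(n + δ)_G = 0.40/0.070 = 5.7143; s_U/(n + δ)_U = 0.40/0.137 = 2.9197.
Ratio = (5.7143/2.9197)^1.7544 = 1.9572^1.7544 ≈ 3.2482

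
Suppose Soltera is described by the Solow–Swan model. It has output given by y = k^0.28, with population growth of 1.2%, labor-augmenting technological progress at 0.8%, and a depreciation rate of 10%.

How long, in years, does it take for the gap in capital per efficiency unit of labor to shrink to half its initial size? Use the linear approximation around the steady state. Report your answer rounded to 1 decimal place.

about 8.0 years

Near the steady state the convergence rate is λ = (1 − α)(n + g + δ).
λ = (1 − 0.28) × 0.120 = 0.72 × 0.120 = 0.0864
Half-life = ln 2 / λ = 0.6931 / 0.0864 ≈ 8.02 years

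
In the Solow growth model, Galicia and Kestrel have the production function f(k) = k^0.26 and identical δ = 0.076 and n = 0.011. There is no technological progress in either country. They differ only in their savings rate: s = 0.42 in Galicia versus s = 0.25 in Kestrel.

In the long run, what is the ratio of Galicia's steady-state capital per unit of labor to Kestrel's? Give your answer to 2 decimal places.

Steady-state k* = [s/(n + δ)]^(1/(1−α)), so the ratio is [ (s_G/(n + δ)_G) / (s_K/(n + δ)_K) ]^1.3514.
s_G/(n + δ)_G = 0.42/0.087 = 4.8276; s_K/(n + δ)_K = 0.25/0.087 = 2.8736.
Ratio = (4.8276/2.8736)^1.3514 = 1.6800^1.3514 ≈ 2.0160

ratio ≈ 2.02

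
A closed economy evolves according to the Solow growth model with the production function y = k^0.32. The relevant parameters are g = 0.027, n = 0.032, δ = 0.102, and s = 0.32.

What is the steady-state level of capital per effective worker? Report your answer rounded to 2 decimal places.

Steady state requires s·f(k) = (n + g + δ)·k, i.e. s·k^α = (n + g + δ)·k.
Dividing both sides by k: k^(1−α) = s / (n + g + δ).
k^0.68 = 0.32 / (0.032 + 0.027 + 0.102) = 0.32 / 0.161 = 1.9876
k* = 1.9876^(1/0.68) ≈ 2.7461

k* = 2.75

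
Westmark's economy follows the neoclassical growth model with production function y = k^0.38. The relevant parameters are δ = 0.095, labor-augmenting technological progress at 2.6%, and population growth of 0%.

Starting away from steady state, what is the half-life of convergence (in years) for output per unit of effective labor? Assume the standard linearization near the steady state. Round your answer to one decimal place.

t_½ ≈ 9.2 years

Near the steady state the convergence rate is λ = (1 − α)(n + g + δ).
λ = (1 − 0.38) × 0.121 = 0.62 × 0.121 = 0.07502
Half-life = ln 2 / λ = 0.6931 / 0.07502 ≈ 9.24 years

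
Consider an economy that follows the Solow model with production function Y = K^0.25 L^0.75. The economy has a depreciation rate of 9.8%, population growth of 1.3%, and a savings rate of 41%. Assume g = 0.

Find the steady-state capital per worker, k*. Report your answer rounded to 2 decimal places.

In steady state, investment equals break-even investment: s·k^α = (n + δ)·k.
Dividing both sides by k: k^(1−α) = s / (n + δ).
k^0.75 = 0.41 / (0.013 + 0.098) = 0.41 / 0.111 = 3.6937
k* = 3.6937^(1/0.75) ≈ 5.7097

k* ≈ 5.71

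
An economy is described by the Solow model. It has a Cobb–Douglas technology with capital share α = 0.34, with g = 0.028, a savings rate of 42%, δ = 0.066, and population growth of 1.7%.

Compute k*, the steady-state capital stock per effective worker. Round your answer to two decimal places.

In steady state, investment equals break-even investment: s·k^α = (n + g + δ)·k.
Rearranging, k^(1−α) = s / (n + g + δ).
k^0.66 = 0.42 / (0.017 + 0.028 + 0.066) = 0.42 / 0.111 = 3.7838
k* = 3.7838^(1/0.66) ≈ 7.5102

k* ≈ 7.51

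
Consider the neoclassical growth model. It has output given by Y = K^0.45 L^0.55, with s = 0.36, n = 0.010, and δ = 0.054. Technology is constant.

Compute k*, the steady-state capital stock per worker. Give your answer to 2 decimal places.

At the steady state, Δk = 0, so s·k^α = (n + δ)·k.
Dividing both sides by k: k^(1−α) = s / (n + δ).
k^0.55 = 0.36 / (0.010 + 0.054) = 0.36 / 0.064 = 5.6250
k* = 5.6250^(1/0.55) ≈ 23.1132

k* ≈ 23.11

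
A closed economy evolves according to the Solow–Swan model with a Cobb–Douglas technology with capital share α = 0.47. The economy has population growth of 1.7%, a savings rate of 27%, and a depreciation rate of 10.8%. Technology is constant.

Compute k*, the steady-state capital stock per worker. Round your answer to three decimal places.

At the steady state, Δk = 0, so s·k^α = (n + δ)·k.
Dividing both sides by k: k^(1−α) = s / (n + δ).
k^0.53 = 0.27 / (0.017 + 0.108) = 0.27 / 0.125 = 2.1600
k* = 2.1600^(1/0.53) ≈ 4.2761

k* = 4.276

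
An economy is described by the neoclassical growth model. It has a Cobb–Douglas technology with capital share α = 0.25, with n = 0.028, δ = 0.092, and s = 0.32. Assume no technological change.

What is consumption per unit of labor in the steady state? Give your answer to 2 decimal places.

c* ≈ 0.94

At the steady state, Δk = 0, so s·k^α = (n + δ)·k.
Dividing both sides by k: k^(1−α) = s / (n + δ).
k^0.75 = 0.32 / (0.028 + 0.092) = 0.32 / 0.120 = 2.6667
k* = 2.6667^(1/0.75) ≈ 3.6980
y* = (k*)^α = 3.6980^0.25 ≈ 1.3867
c* = (1 − s)·y* = (1 − 0.32) × 1.3867 ≈ 0.9430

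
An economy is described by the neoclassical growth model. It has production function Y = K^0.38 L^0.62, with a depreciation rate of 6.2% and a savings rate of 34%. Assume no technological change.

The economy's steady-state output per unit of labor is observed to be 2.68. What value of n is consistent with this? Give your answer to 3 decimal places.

n ≈ 0.006

Steady state requires s·f(k) = (n + δ)·k, i.e. s·k^α = (n + δ)·k.
Since y* = [s/(n + δ)]^(α/(1−α)), we have s/(n + δ) = (y*)^((1−α)/α) = 2.68^1.6316 = 4.9951.
Therefore n + δ = s / 4.9951 = 0.34 / 4.9951 = 0.0681, so n = 0.0681 − 0.062 = 0.0061.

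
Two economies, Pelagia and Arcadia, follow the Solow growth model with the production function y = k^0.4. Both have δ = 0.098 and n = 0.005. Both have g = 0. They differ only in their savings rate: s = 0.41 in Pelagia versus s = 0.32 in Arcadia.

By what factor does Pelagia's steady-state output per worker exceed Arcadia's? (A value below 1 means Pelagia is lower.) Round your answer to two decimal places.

ratio ≈ 1.18

Steady-state y* = [s/(n + δ)]^(α/(1−α)), so the ratio is [ (s_P/(n + δ)_P) / (s_A/(n + δ)_A) ]^0.6667.
s_P/(n + δ)_P = 0.41/0.103 = 3.9806; s_A/(n + δ)_A = 0.32/0.103 = 3.1068.
Ratio = (3.9806/3.1068)^0.6667 = 1.2813^0.6667 ≈ 1.1797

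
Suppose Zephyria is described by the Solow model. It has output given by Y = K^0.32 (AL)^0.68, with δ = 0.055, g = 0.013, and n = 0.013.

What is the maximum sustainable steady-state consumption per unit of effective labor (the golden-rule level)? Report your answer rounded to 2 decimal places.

At the golden rule, f'(k) = n + g + δ, so α·k^(α−1) = n + g + δ and k_gold = (α/(n + g + δ))^(1/(1−α)).
k_gold = (0.32/0.081)^(1/0.68) = 3.9506^1.4706 ≈ 7.5414
c_gold = f(k_gold) − (n + g + δ)·k_gold = 1.9089 − 0.081×7.5414 ≈ 1.2980

c_gold ≈ 1.30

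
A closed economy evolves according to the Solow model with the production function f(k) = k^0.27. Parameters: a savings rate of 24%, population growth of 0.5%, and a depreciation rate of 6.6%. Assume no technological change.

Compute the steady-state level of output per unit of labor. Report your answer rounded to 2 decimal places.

y* ≈ 1.57

In steady state, investment equals break-even investment: s·k^α = (n + δ)·k.
Rearranging, k^(1−α) = s / (n + δ).
k^0.73 = 0.24 / (0.005 + 0.066) = 0.24 / 0.071 = 3.3803
k* = 3.3803^(1/0.73) ≈ 5.3039
y* = (k*)^α = 5.3039^0.27 ≈ 1.5691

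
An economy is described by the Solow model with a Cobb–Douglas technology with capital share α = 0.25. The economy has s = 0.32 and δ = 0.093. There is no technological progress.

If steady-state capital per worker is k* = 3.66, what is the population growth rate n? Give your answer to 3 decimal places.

n ≈ 0.028

At the steady state, Δk = 0, so s·k^α = (n + δ)·k.
So s / (n + δ) = (k*)^(1−α) = 3.66^0.75 = 2.6461.
Therefore n + δ = s / 2.6461 = 0.32 / 2.6461 = 0.1209, so n = 0.1209 − 0.093 = 0.0279.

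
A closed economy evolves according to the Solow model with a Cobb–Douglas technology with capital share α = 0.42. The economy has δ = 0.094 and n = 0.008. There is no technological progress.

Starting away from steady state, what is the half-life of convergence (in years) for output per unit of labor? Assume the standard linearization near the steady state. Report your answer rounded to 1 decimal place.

Near the steady state the convergence rate is λ = (1 − α)(n + δ).
λ = (1 − 0.42) × 0.102 = 0.58 × 0.102 = 0.05916
Half-life = ln 2 / λ = 0.6931 / 0.05916 ≈ 11.72 years

about 11.7 years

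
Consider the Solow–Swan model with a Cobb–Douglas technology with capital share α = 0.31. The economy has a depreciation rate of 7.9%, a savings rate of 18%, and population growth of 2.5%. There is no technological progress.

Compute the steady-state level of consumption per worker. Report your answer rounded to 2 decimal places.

At the steady state, Δk = 0, so s·k^α = (n + δ)·k.
Rearranging, k^(1−α) = s / (n + δ).
k^0.69 = 0.18 / (0.025 + 0.079) = 0.18 / 0.104 = 1.7308
k* = 1.7308^(1/0.69) ≈ 2.2145
y* = (k*)^α = 2.2145^0.31 ≈ 1.2795
c* = (1 − s)·y* = (1 − 0.18) × 1.2795 ≈ 1.0492

c* ≈ 1.05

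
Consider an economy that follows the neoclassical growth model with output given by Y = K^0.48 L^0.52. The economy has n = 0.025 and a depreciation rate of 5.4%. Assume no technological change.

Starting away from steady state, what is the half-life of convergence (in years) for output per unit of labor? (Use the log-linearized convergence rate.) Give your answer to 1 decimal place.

about 16.9 years

Near the steady state the convergence rate is λ = (1 − α)(n + δ).
λ = (1 − 0.48) × 0.079 = 0.52 × 0.079 = 0.04108
Half-life = ln 2 / λ = 0.6931 / 0.04108 ≈ 16.87 years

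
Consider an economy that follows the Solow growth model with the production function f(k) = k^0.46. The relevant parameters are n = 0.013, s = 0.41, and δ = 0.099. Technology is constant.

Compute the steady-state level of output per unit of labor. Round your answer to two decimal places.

Steady state requires s·f(k) = (n + δ)·k, i.e. s·k^α = (n + δ)·k.
Dividing both sides by k: k^(1−α) = s / (n + δ).
k^0.54 = 0.41 / (0.013 + 0.099) = 0.41 / 0.112 = 3.6607
k* = 3.6607^(1/0.54) ≈ 11.0570
y* = (k*)^α = 11.0570^0.46 ≈ 3.0205

y* = 3.02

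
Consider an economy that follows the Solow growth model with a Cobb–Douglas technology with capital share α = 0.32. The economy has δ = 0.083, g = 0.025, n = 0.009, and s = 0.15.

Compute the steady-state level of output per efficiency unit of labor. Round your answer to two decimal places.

At the steady state, Δk = 0, so s·k^α = (n + g + δ)·k.
Dividing both sides by k: k^(1−α) = s / (n + g + δ).
k^0.68 = 0.15 / (0.009 + 0.025 + 0.083) = 0.15 / 0.117 = 1.2821
k* = 1.2821^(1/0.68) ≈ 1.4411
y* = (k*)^α = 1.4411^0.32 ≈ 1.1240

y* = 1.12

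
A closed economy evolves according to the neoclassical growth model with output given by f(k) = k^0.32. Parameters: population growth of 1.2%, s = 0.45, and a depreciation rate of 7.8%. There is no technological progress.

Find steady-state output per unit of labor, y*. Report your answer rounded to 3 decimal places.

y* = 2.133

Steady state requires s·f(k) = (n + δ)·k, i.e. s·k^α = (n + δ)·k.
Dividing both sides by k: k^(1−α) = s / (n + δ).
k^0.68 = 0.45 / (0.012 + 0.078) = 0.45 / 0.090 = 5.0000
k* = 5.0000^(1/0.68) ≈ 10.6634
y* = (k*)^α = 10.6634^0.32 ≈ 2.1327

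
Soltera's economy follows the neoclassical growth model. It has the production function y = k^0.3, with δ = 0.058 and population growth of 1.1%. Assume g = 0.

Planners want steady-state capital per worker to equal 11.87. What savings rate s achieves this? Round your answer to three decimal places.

Steady state requires s·f(k) = (n + δ)·k, i.e. s·k^α = (n + δ)·k.
So s / (n + δ) = (k*)^(1−α) = 11.87^0.7 = 5.6509.
Therefore s = 5.6509 × (n + δ) = 5.6509 × 0.069 = 0.3899.

s ≈ 0.390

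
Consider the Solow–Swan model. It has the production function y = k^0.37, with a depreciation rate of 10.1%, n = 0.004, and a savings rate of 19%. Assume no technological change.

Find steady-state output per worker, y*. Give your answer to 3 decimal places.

y* = 1.417

At the steady state, Δk = 0, so s·k^α = (n + δ)·k.
Dividing both sides by k: k^(1−α) = s / (n + δ).
k^0.63 = 0.19 / (0.004 + 0.101) = 0.19 / 0.105 = 1.8095
k* = 1.8095^(1/0.63) ≈ 2.5634
y* = (k*)^α = 2.5634^0.37 ≈ 1.4166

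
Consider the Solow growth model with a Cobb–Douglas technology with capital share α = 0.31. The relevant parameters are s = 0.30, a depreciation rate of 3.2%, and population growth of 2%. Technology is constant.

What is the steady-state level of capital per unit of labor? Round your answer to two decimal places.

Steady state requires s·f(k) = (n + δ)·k, i.e. s·k^α = (n + δ)·k.
Rearranging, k^(1−α) = s / (n + δ).
k^0.69 = 0.30 / (0.020 + 0.032) = 0.30 / 0.052 = 5.7692
k* = 5.7692^(1/0.69) ≈ 12.6784

k* ≈ 12.68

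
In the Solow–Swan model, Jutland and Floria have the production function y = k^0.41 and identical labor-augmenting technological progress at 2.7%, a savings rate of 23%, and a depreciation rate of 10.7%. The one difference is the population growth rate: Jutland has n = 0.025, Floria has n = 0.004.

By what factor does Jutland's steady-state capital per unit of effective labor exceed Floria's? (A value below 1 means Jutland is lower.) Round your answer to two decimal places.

k*_J / k*_F ≈ 0.79

Steady-state k* = [s/(n + g + δ)]^(1/(1−α)), so the ratio is [ (s_J/(n + g + δ)_J) / (s_F/(n + g + δ)_F) ]^1.6949.
s_J/(n + g + δ)_J = 0.23/0.159 = 1.4465; s_F/(n + g + δ)_F = 0.23/0.138 = 1.6667.
Ratio = (1.4465/1.6667)^1.6949 = 0.8679^1.6949 ≈ 0.7865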